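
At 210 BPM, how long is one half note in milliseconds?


One quarter-note beat = 60000 / BPM = 60000 / 210 ms
Half note = 2 × quarter note
Duration = 2 × 60000 / 210 = 120000 / 210
= 571.4 ms


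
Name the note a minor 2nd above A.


Reasoning:
A 2nd spans 2 letter names, so from A we land on B
A minor 2nd = 1 semitone above A
Spell B at that pitch: Bb
= Bb


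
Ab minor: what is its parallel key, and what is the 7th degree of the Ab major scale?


Parallel keys share the same tonic but differ in mode
Ab minor → parallel is Ab major
Ab major scale: Ab Bb C Db Eb F G
= Ab major; 7th degree = G


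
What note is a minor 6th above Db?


Let's work it out.
A 6th spans 6 letter names, so from D we land on B
A minor 6th = 8 semitones above Db
Spell B at that pitch: Bbb
= Bbb


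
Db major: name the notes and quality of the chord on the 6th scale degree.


Working:
Db major scale: Db Eb F Gb Ab Bb C
Diatonic triad on degree 6 stacks scale notes 6, 1, 3: Bb Db F
Bb→Db = 3 semitones; Bb→F = 7 semitones → minor triad
= Bb Db F (minor)


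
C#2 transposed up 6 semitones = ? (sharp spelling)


Step by step:
C#2: chromatic position 1 in octave 2 → absolute = 2×12 + 1 = 25
Transpose up 6: 25 + 6 = 31
31 = 2×12 + 7 → G in octave 2
Result = G2


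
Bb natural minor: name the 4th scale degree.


Step by step:
Natural minor scale pattern: W-H-W-W-H-W-W (2-1-2-2-1-2-2 semitones)
Starting from Bb:
  Bb + 2 semitones → C
  C + 1 semitone → Db
  Db + 2 semitones → Eb
  Eb + 2 semitones → F
  F + 1 semitone → Gb
  Gb + 2 semitones → Ab
  Ab + 2 semitones → Bb
Scale: Bb C Db Eb F Gb Ab
Degree 4 = Eb


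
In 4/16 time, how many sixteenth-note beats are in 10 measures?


Time signature 4/16: the bottom number 16 means the sixteenth note gets one count
The top number 4 means 4 sixteenth-note beats per measure
Total = 4 × 10 measures
= 40 sixteenth-note beats


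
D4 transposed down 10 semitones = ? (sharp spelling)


Let's work it out.
D4: chromatic position 2 in octave 4 → absolute = 4×12 + 2 = 50
Transpose down 10: 50 - 10 = 40
40 = 3×12 + 4 → E in octave 3
Result = E3


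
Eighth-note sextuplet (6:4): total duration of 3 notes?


Sextuplet: 6 notes occupy the space of 4 eighth notes
Space = 4 × 1/2 = 2 beats
Each sextuplet note = 2 / 6 = 1/3 beats
3 notes = 3 × 1/3 = 1
= 1 beat


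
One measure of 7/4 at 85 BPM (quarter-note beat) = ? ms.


Solution.
Quarter-note beat duration = 60000 / 85 ms
Beats per measure (7/4) = 7
One measure = 7 × 60000 / 85 = 420000 / 85 ms
= 4941.2 ms


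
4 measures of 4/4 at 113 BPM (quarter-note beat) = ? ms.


Working:
Quarter-note beat duration = 60000 / 113 ms
Beats per measure (4/4) = 4
One measure = 4 × 60000 / 113 = 240000 / 113 ms
4 measures = 4 × 240000 / 113 = 960000 / 113
= 8495.6 ms


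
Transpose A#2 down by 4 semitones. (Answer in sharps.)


Working:
A#2: chromatic position 10 in octave 2 → absolute = 2×12 + 10 = 34
Transpose down 4: 34 - 4 = 30
30 = 2×12 + 6 → F# in octave 2
Result = F#2


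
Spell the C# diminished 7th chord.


Solution.
Diminished 7th chord = root + minor 3rd + diminished 5th + diminished 7th
Seventh chords stack in thirds, so the letter names are C-E-G-B
Root: C#
Minor 3rd above C#: E
Diminished 5th above C#: G
Diminished 7th above C#: Bb
Chord = C# E G Bb


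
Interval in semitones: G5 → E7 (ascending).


Step by step:
Absolute semitone position = octave×12 + chromatic position
G5: 5×12 + 7 = 67
E7: 7×12 + 4 = 88
Difference = 88 - 67 = 21
= 21 semitones


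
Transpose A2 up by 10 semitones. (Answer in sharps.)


Step by step:
A2: chromatic position 9 in octave 2 → absolute = 2×12 + 9 = 33
Transpose up 10: 33 + 10 = 43
43 = 3×12 + 7 → G in octave 3
Result = G3


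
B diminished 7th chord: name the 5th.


Let's work it out.
Diminished 7th chord = root + minor 3rd + diminished 5th + diminished 7th
Seventh chords stack in thirds, so the letter names are B-D-F-A
Root: B
Minor 3rd above B: D
Diminished 5th above B: F
Diminished 7th above B: Ab
The 5th = F


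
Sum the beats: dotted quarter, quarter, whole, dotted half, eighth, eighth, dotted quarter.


Step by step:
Beat values:
  dotted quarter = 1.5 beats
  quarter = 1 beat
  whole = 4 beats
  dotted half = 3 beats
  eighth = 0.5 beats
  eighth = 0.5 beats
  dotted quarter = 1.5 beats
Sum = 1.5 + 1 + 4 + 3 + 0.5 + 0.5 + 1.5
= 12 beats


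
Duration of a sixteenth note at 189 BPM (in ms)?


Reasoning:
One quarter-note beat = 60000 / BPM = 60000 / 189 ms
Sixteenth note = 1/4 × quarter note
Duration = 1/4 × 60000 / 189 = 15000 / 189
= 79.4 ms


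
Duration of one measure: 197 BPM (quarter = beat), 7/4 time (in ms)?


Reasoning:
Quarter-note beat duration = 60000 / 197 ms
Beats per measure (7/4) = 7
One measure = 7 × 60000 / 197 = 420000 / 197 ms
= 2132.0 ms


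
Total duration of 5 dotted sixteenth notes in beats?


Reasoning:
Base sixteenth note = 1/4 beats
Dot 1 adds half the previous value: +1/8
One dotted sixteenth = 1/4 + 1/8 = 3/8
5 of them = 5 × 3/8 = 15/8
= 15/8 beats


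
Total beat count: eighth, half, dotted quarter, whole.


Step by step:
Beat values:
  eighth = 0.5 beats
  half = 2 beats
  dotted quarter = 1.5 beats
  whole = 4 beats
Sum = 0.5 + 2 + 1.5 + 4
= 8 beats


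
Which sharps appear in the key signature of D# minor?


Sharp minor keys follow the circle of fifths: A(0), E(1), B(2), F#(3), C#(4), G#(5), D#(6), A#(7)
D# minor has 6 sharps
Order of sharps: F# C# G# D# A# E# B# → first 6: F#, C#, G#, D#, A#, E#
= F#, C#, G#, D#, A#, E#


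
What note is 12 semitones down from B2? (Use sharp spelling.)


Reasoning:
B2: chromatic position 11 in octave 2 → absolute = 2×12 + 11 = 35
Transpose down 12: 35 - 12 = 23
23 = 1×12 + 11 → B in octave 1
Result = B1


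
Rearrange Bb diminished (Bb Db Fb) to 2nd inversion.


Root position: Bb Db Fb
2nd inversion: move root and 3rd up an octave
Bass note: Fb
Notes (bottom to top) = Fb Bb Db


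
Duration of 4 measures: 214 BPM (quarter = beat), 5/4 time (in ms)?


Quarter-note beat duration = 60000 / 214 ms
Beats per measure (5/4) = 5
One measure = 5 × 60000 / 214 = 300000 / 214 ms
4 measures = 4 × 300000 / 214 = 1200000 / 214
= 5607.5 ms


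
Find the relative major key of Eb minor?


Step by step:
The relative major shares the key signature and is a minor 3rd above the minor tonic
A minor 3rd above Eb is Gb
→ relative major of Eb minor is Gb major
= Gb major


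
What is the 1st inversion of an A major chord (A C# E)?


Reasoning:
Root position: A C# E
1st inversion: move root up an octave
Bass note: C#
Notes (bottom to top) = C# E A


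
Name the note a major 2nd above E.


Working:
A 2nd spans 2 letter names, so from E we land on F
A major 2nd = 2 semitones above E
Spell F at that pitch: F#
= F#


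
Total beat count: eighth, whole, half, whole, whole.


Working:
Beat values:
  eighth = 0.5 beats
  whole = 4 beats
  half = 2 beats
  whole = 4 beats
  whole = 4 beats
Sum = 0.5 + 4 + 2 + 4 + 4
= 14.5 beats


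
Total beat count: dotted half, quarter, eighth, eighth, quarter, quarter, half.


Step by step:
Beat values:
  dotted half = 3 beats
  quarter = 1 beat
  eighth = 0.5 beats
  eighth = 0.5 beats
  quarter = 1 beat
  quarter = 1 beat
  half = 2 beats
Sum = 3 + 1 + 0.5 + 0.5 + 1 + 1 + 2
= 9 beats


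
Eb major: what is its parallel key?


Reasoning:
Parallel keys share the same tonic but differ in mode
Eb major → parallel is Eb minor
= Eb minor


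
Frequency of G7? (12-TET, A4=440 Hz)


Working:
f = 440 × 2^(n/12) where n = semitones from A4
G7: 34 semitones from A4
f = 440 × 2^(34/12)
f = 3135.96 Hz


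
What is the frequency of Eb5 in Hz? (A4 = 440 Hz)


Step by step:
f = 440 × 2^(n/12) where n = semitones from A4
Eb5: 6 semitones from A4
f = 440 × 2^(6/12)
f = 622.25 Hz


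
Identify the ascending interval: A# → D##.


Working:
Letter names: A → D spans 4 letter names → a 4th
Semitones: A# → D## = 6 half-steps
A 4th of 6 semitones is an augmented 4th
= augmented 4th


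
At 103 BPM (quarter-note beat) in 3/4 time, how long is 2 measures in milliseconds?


Step by step:
Quarter-note beat duration = 60000 / 103 ms
Beats per measure (3/4) = 3
One measure = 3 × 60000 / 103 = 180000 / 103 ms
2 measures = 2 × 180000 / 103 = 360000 / 103
= 3495.1 ms


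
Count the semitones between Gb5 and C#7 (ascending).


Step by step:
Absolute semitone position = octave×12 + chromatic position
Gb5: 5×12 + 6 = 66
C#7: 7×12 + 1 = 85
Difference = 85 - 66 = 19
= 19 semitones


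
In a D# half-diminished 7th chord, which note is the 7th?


Let's work it out.
Half-diminished 7th chord = root + minor 3rd + diminished 5th + minor 7th
Seventh chords stack in thirds, so the letter names are D-F-A-C
Root: D#
Minor 3rd above D#: F#
Diminished 5th above D#: A
Minor 7th above D#: C#
The 7th = C#


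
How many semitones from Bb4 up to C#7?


Working:
Absolute semitone position = octave×12 + chromatic position
Bb4: 4×12 + 10 = 58
C#7: 7×12 + 1 = 85
Difference = 85 - 58 = 27
= 27 semitones


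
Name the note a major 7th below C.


Working:
A 7th spans 7 letter names, so from C we land on D
A major 7th = 11 semitones below C
Spell D at that pitch: Db
= Db


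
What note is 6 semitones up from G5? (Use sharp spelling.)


G5: chromatic position 7 in octave 5 → absolute = 5×12 + 7 = 67
Transpose up 6: 67 + 6 = 73
73 = 6×12 + 1 → C# in octave 6
Result = C#6


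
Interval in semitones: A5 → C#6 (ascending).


Working:
Absolute semitone position = octave×12 + chromatic position
A5: 5×12 + 9 = 69
C#6: 6×12 + 1 = 73
Difference = 73 - 69 = 4
= 4 semitones


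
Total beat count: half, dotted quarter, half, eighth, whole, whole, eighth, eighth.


Let's work it out.
Beat values:
  half = 2 beats
  dotted quarter = 1.5 beats
  half = 2 beats
  eighth = 0.5 beats
  whole = 4 beats
  whole = 4 beats
  eighth = 0.5 beats
  eighth = 0.5 beats
Sum = 2 + 1.5 + 2 + 0.5 + 4 + 4 + 0.5 + 0.5
= 15 beats


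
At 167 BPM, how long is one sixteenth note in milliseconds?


Let's work it out.
One quarter-note beat = 60000 / BPM = 60000 / 167 ms
Sixteenth note = 1/4 × quarter note
Duration = 1/4 × 60000 / 167 = 15000 / 167
= 89.8 ms


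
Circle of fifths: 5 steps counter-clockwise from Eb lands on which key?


Working:
Each counter-clockwise step moves down a perfect 5th (= up a perfect 4th)
From Eb: Eb → Ab → Db → F#/Gb → B → E
= E


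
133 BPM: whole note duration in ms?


Step by step:
One quarter-note beat = 60000 / BPM = 60000 / 133 ms
Whole note = 4 × quarter note
Duration = 4 × 60000 / 133 = 240000 / 133
= 1804.5 ms


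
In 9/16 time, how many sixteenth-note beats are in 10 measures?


Time signature 9/16: the bottom number 16 means the sixteenth note gets one count
The top number 9 means 9 sixteenth-note beats per measure
Total = 9 × 10 measures
= 90 sixteenth-note beats


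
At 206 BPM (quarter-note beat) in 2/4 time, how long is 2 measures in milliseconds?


Reasoning:
Quarter-note beat duration = 60000 / 206 ms
Beats per measure (2/4) = 2
One measure = 2 × 60000 / 206 = 120000 / 206 ms
2 measures = 2 × 120000 / 206 = 240000 / 206
= 1165.0 ms


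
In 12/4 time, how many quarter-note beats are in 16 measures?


Reasoning:
Time signature 12/4: the bottom number 4 means the quarter note gets one count
The top number 12 means 12 quarter-note beats per measure
Total = 12 × 16 measures
= 192 quarter-note beats


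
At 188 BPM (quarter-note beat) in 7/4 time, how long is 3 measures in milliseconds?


Quarter-note beat duration = 60000 / 188 ms
Beats per measure (7/4) = 7
One measure = 7 × 60000 / 188 = 420000 / 188 ms
3 measures = 3 × 420000 / 188 = 1260000 / 188
= 6702.1 ms


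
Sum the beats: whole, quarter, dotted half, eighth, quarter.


Step by step:
Beat values:
  whole = 4 beats
  quarter = 1 beat
  dotted half = 3 beats
  eighth = 0.5 beats
  quarter = 1 beat
Sum = 4 + 1 + 3 + 0.5 + 1
= 9.5 beats


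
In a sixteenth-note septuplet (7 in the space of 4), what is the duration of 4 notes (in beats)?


Step by step:
Septuplet: 7 notes occupy the space of 4 sixteenth notes
Space = 4 × 1/4 = 1 beat
Each septuplet note = 1 / 7 = 1/7 beats
4 notes = 4 × 1/7 = 4/7
= 4/7 beats


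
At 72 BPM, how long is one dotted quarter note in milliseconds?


Working:
One quarter-note beat = 60000 / BPM = 60000 / 72 ms
Dotted quarter note = 3/2 × quarter note
Duration = 3/2 × 60000 / 72 = 90000 / 72
= 1250.0 ms


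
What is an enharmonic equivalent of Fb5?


Enharmonic notes sound the same pitch but are spelled with different letter names
Fb and E name the same pitch class
= E5


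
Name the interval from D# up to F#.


Solution.
Letter names: D → F spans 3 letter names → a 3rd
Semitones: D# → F# = 3 half-steps
A 3rd of 3 semitones is a minor 3rd
= minor 3rd


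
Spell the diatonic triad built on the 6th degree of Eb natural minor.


Step by step:
Eb natural minor scale: Eb F Gb Ab Bb Cb Db
Diatonic triad on degree 6 stacks scale notes 6, 1, 3: Cb Eb Gb
Cb→Eb = 4 semitones; Cb→Gb = 7 semitones → major triad
= Cb Eb Gb (major)


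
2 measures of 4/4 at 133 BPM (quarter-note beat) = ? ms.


Let's work it out.
Quarter-note beat duration = 60000 / 133 ms
Beats per measure (4/4) = 4
One measure = 4 × 60000 / 133 = 240000 / 133 ms
2 measures = 2 × 240000 / 133 = 480000 / 133
= 3609.0 ms


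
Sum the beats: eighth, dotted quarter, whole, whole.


Solution.
Beat values:
  eighth = 0.5 beats
  dotted quarter = 1.5 beats
  whole = 4 beats
  whole = 4 beats
Sum = 0.5 + 1.5 + 4 + 4
= 10 beats


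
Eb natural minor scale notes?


Working:
Natural minor scale pattern: W-H-W-W-H-W-W (2-1-2-2-1-2-2 semitones)
Starting from Eb:
  Eb + 2 semitones → F
  F + 1 semitone → Gb
  Gb + 2 semitones → Ab
  Ab + 2 semitones → Bb
  Bb + 1 semitone → Cb
  Cb + 2 semitones → Db
  Db + 2 semitones → Eb
Scale = Eb F Gb Ab Bb Cb Db


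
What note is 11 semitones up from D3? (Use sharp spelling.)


Reasoning:
D3: chromatic position 2 in octave 3 → absolute = 3×12 + 2 = 38
Transpose up 11: 38 + 11 = 49
49 = 4×12 + 1 → C# in octave 4
Result = C#4


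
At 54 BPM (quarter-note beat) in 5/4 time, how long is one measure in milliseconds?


Reasoning:
Quarter-note beat duration = 60000 / 54 ms
Beats per measure (5/4) = 5
One measure = 5 × 60000 / 54 = 300000 / 54 ms
= 5555.6 ms


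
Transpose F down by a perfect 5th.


Solution.
perfect 5th: 5 letter names, 7 semitones
Letter: F - 4 → B
Pitch: F - 7 semitones, spelled as a B → Bb
= Bb


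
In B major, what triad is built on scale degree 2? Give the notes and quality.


Let's work it out.
B major scale: B C# D# E F# G# A#
Diatonic triad on degree 2 stacks scale notes 2, 4, 6: C# E G#
C#→E = 3 semitones; C#→G# = 7 semitones → minor triad
= C# E G# (minor)


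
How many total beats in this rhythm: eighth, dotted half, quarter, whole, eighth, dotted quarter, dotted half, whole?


Beat values:
  eighth = 0.5 beats
  dotted half = 3 beats
  quarter = 1 beat
  whole = 4 beats
  eighth = 0.5 beats
  dotted quarter = 1.5 beats
  dotted half = 3 beats
  whole = 4 beats
Sum = 0.5 + 3 + 1 + 4 + 0.5 + 1.5 + 3 + 4
= 17.5 beats


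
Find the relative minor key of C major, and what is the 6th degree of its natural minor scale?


Working:
The relative minor shares the major's key signature and starts on its 6th degree
6th degree = a major 6th above the tonic; a major 6th above C is A
→ relative minor of C major is A minor
A natural minor scale: A B C D E F G
= A minor; 6th degree = F


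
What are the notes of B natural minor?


Solution.
Natural minor scale pattern: W-H-W-W-H-W-W (2-1-2-2-1-2-2 semitones)
Starting from B:
  B + 2 semitones → C#
  C# + 1 semitone → D
  D + 2 semitones → E
  E + 2 semitones → F#
  F# + 1 semitone → G
  G + 2 semitones → A
  A + 2 semitones → B
Scale = B C# D E F# G A


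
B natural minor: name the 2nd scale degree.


Working:
Natural minor scale pattern: W-H-W-W-H-W-W (2-1-2-2-1-2-2 semitones)
Starting from B:
  B + 2 semitones → C#
  C# + 1 semitone → D
  D + 2 semitones → E
  E + 2 semitones → F#
  F# + 1 semitone → G
  G + 2 semitones → A
  A + 2 semitones → B
Scale: B C# D E F# G A
Degree 2 = C#


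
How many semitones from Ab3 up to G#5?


Step by step:
Absolute semitone position = octave×12 + chromatic position
Ab3: 3×12 + 8 = 44
G#5: 5×12 + 8 = 68
Difference = 68 - 44 = 24
= 24 semitones


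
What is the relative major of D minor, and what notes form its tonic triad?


Reasoning:
The relative major shares the key signature and is a minor 3rd above the minor tonic
A minor 3rd above D is F
→ relative major of D minor is F major
Tonic triad of F major = root + major 3rd + perfect 5th = F A C
= F major; triad = F A C


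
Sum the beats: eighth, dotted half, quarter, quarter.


Reasoning:
Beat values:
  eighth = 0.5 beats
  dotted half = 3 beats
  quarter = 1 beat
  quarter = 1 beat
Sum = 0.5 + 3 + 1 + 1
= 5.5 beats


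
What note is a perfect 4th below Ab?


Solution.
A 4th spans 4 letter names, so from A we land on E
A perfect 4th = 5 semitones below Ab
Spell E at that pitch: Eb
= Eb


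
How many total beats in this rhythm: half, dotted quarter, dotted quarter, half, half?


Reasoning:
Beat values:
  half = 2 beats
  dotted quarter = 1.5 beats
  dotted quarter = 1.5 beats
  half = 2 beats
  half = 2 beats
Sum = 2 + 1.5 + 1.5 + 2 + 2
= 9 beats


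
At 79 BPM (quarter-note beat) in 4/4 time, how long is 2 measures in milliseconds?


Quarter-note beat duration = 60000 / 79 ms
Beats per measure (4/4) = 4
One measure = 4 × 60000 / 79 = 240000 / 79 ms
2 measures = 2 × 240000 / 79 = 480000 / 79
= 6075.9 ms


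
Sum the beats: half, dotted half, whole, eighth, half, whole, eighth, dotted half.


Beat values:
  half = 2 beats
  dotted half = 3 beats
  whole = 4 beats
  eighth = 0.5 beats
  half = 2 beats
  whole = 4 beats
  eighth = 0.5 beats
  dotted half = 3 beats
Sum = 2 + 3 + 4 + 0.5 + 2 + 4 + 0.5 + 3
= 19 beats


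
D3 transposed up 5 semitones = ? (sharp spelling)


D3: chromatic position 2 in octave 3 → absolute = 3×12 + 2 = 38
Transpose up 5: 38 + 5 = 43
43 = 3×12 + 7 → G in octave 3
Result = G3


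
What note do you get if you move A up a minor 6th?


minor 6th: 6 letter names, 8 semitones
Letter: A + 5 → F
Pitch: A + 8 semitones, spelled as an F → F
= F


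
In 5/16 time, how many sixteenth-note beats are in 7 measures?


Time signature 5/16: the bottom number 16 means the sixteenth note gets one count
The top number 5 means 5 sixteenth-note beats per measure
Total = 5 × 7 measures
= 35 sixteenth-note beats


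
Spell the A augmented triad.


Reasoning:
Augmented triad = root + major 3rd (4 semitones) + augmented 5th (8 semitones)
A triad on A stacks thirds, so the chord tones use letter names A-C-E
Root: A
Major 3rd above A: C#
Augmented 5th above A: E#
Chord = A C# E#


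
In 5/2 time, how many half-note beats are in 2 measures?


Reasoning:
Time signature 5/2: the bottom number 2 means the half note gets one count
The top number 5 means 5 half-note beats per measure
Total = 5 × 2 measures
= 10 half-note beats


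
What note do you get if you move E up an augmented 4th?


Working:
augmented 4th: 4 letter names, 6 semitones
Letter: E + 3 → A
Pitch: E + 6 semitones, spelled as an A → A#
= A#


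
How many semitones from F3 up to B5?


Solution.
Absolute semitone position = octave×12 + chromatic position
F3: 3×12 + 5 = 41
B5: 5×12 + 11 = 71
Difference = 71 - 41 = 30
= 30 semitones


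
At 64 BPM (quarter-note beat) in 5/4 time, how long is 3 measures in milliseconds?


Working:
Quarter-note beat duration = 60000 / 64 ms
Beats per measure (5/4) = 5
One measure = 5 × 60000 / 64 = 300000 / 64 ms
3 measures = 3 × 300000 / 64 = 900000 / 64
= 14062.5 ms


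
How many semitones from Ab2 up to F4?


Solution.
Absolute semitone position = octave×12 + chromatic position
Ab2: 2×12 + 8 = 32
F4: 4×12 + 5 = 53
Difference = 53 - 32 = 21
= 21 semitones


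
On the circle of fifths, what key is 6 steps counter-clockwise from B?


Each counter-clockwise step moves down a perfect 5th (= up a perfect 4th)
From B: B → E → A → D → G → C → F
= F


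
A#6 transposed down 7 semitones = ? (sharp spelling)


A#6: chromatic position 10 in octave 6 → absolute = 6×12 + 10 = 82
Transpose down 7: 82 - 7 = 75
75 = 6×12 + 3 → D# in octave 6
Result = D#6


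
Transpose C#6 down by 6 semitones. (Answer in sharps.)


C#6: chromatic position 1 in octave 6 → absolute = 6×12 + 1 = 73
Transpose down 6: 73 - 6 = 67
67 = 5×12 + 7 → G in octave 5
Result = G5


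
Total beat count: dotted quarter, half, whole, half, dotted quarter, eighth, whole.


Working:
Beat values:
  dotted quarter = 1.5 beats
  half = 2 beats
  whole = 4 beats
  half = 2 beats
  dotted quarter = 1.5 beats
  eighth = 0.5 beats
  whole = 4 beats
Sum = 1.5 + 2 + 4 + 2 + 1.5 + 0.5 + 4
= 15.5 beats


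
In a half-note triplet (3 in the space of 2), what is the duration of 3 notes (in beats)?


Triplet: 3 notes occupy the space of 2 half notes
Space = 2 × 2 = 4 beats
Each triplet note = 4 / 3 = 4/3 beats
3 notes = 3 × 4/3 = 4
= 4 beats


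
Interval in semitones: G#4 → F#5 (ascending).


Solution.
Absolute semitone position = octave×12 + chromatic position
G#4: 4×12 + 8 = 56
F#5: 5×12 + 6 = 66
Difference = 66 - 56 = 10
= 10 semitones


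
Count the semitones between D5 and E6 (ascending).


Working:
Absolute semitone position = octave×12 + chromatic position
D5: 5×12 + 2 = 62
E6: 6×12 + 4 = 76
Difference = 76 - 62 = 14
= 14 semitones


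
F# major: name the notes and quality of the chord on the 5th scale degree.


F# major scale: F# G# A# B C# D# E#
Diatonic triad on degree 5 stacks scale notes 5, 7, 2: C# E# G#
C#→E# = 4 semitones; C#→G# = 7 semitones → major triad
= C# E# G# (major)


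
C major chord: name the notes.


Let's work it out.
Major triad = root + major 3rd (4 semitones) + perfect 5th (7 semitones)
A triad on C stacks thirds, so the chord tones use letter names C-E-G
Root: C
Major 3rd above C: E
Perfect 5th above C: G
Chord = C E G


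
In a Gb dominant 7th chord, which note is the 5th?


Solution.
Dominant 7th chord = root + major 3rd + perfect 5th + minor 7th
Seventh chords stack in thirds, so the letter names are G-B-D-F
Root: Gb
Major 3rd above Gb: Bb
Perfect 5th above Gb: Db
Minor 7th above Gb: Fb
The 5th = Db


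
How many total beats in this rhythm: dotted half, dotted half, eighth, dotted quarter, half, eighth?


Beat values:
  dotted half = 3 beats
  dotted half = 3 beats
  eighth = 0.5 beats
  dotted quarter = 1.5 beats
  half = 2 beats
  eighth = 0.5 beats
Sum = 3 + 3 + 0.5 + 1.5 + 2 + 0.5
= 10.5 beats


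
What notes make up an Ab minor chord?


Solution.
Minor triad = root + minor 3rd (3 semitones) + perfect 5th (7 semitones)
A triad on Ab stacks thirds, so the chord tones use letter names A-C-E
Root: Ab
Minor 3rd above Ab: Cb
Perfect 5th above Ab: Eb
Chord = Ab Cb Eb


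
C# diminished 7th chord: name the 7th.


Working:
Diminished 7th chord = root + minor 3rd + diminished 5th + diminished 7th
Seventh chords stack in thirds, so the letter names are C-E-G-B
Root: C#
Minor 3rd above C#: E
Diminished 5th above C#: G
Diminished 7th above C#: Bb
The 7th = Bb


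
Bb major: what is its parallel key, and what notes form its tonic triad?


Let's work it out.
Parallel keys share the same tonic but differ in mode
Bb major → parallel is Bb minor
Tonic triad of Bb minor = Bb Db F
= Bb minor; triad = Bb Db F


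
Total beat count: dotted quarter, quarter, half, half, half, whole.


Reasoning:
Beat values:
  dotted quarter = 1.5 beats
  quarter = 1 beat
  half = 2 beats
  half = 2 beats
  half = 2 beats
  whole = 4 beats
Sum = 1.5 + 1 + 2 + 2 + 2 + 4
= 12.5 beats


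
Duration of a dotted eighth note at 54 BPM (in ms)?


One quarter-note beat = 60000 / BPM = 60000 / 54 ms
Dotted eighth note = 3/4 × quarter note
Duration = 3/4 × 60000 / 54 = 45000 / 54
= 833.3 ms


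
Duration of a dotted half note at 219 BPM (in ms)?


One quarter-note beat = 60000 / BPM = 60000 / 219 ms
Dotted half note = 3 × quarter note
Duration = 3 × 60000 / 219 = 180000 / 219
= 821.9 ms


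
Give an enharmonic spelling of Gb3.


Working:
Enharmonic notes sound the same pitch but are spelled with different letter names
Gb and F# name the same pitch class
= F#3


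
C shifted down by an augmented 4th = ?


augmented 4th: 4 letter names, 6 semitones
Letter: C - 3 → G
Pitch: C - 6 semitones, spelled as a G → Gb
= Gb


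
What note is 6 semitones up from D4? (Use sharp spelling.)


D4: chromatic position 2 in octave 4 → absolute = 4×12 + 2 = 50
Transpose up 6: 50 + 6 = 56
56 = 4×12 + 8 → G# in octave 4
Result = G#4


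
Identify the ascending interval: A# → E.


Reasoning:
Letter names: A → E spans 5 letter names → a 5th
Semitones: A# → E = 6 half-steps
A 5th of 6 semitones is a diminished 5th
= diminished 5th


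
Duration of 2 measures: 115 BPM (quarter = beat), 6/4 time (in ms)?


Quarter-note beat duration = 60000 / 115 ms
Beats per measure (6/4) = 6
One measure = 6 × 60000 / 115 = 360000 / 115 ms
2 measures = 2 × 360000 / 115 = 720000 / 115
= 6260.9 ms


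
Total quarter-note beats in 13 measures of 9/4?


Time signature 9/4: the bottom number 4 means the quarter note gets one count
The top number 9 means 9 quarter-note beats per measure
Total = 9 × 13 measures
= 117 quarter-note beats


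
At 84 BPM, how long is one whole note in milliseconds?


One quarter-note beat = 60000 / BPM = 60000 / 84 ms
Whole note = 4 × quarter note
Duration = 4 × 60000 / 84 = 240000 / 84
= 2857.1 ms


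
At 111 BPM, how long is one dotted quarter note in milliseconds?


One quarter-note beat = 60000 / BPM = 60000 / 111 ms
Dotted quarter note = 3/2 × quarter note
Duration = 3/2 × 60000 / 111 = 90000 / 111
= 810.8 ms


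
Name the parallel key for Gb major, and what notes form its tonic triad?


Solution.
Parallel keys share the same tonic but differ in mode
Gb major → parallel is Gb minor
Tonic triad of Gb minor = Gb Bbb Db
= Gb minor; triad = Gb Bbb Db


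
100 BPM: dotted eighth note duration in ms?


Let's work it out.
One quarter-note beat = 60000 / BPM = 60000 / 100 ms
Dotted eighth note = 3/4 × quarter note
Duration = 3/4 × 60000 / 100 = 45000 / 100
= 450.0 ms


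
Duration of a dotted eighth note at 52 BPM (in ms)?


Reasoning:
One quarter-note beat = 60000 / BPM = 60000 / 52 ms
Dotted eighth note = 3/4 × quarter note
Duration = 3/4 × 60000 / 52 = 45000 / 52
= 865.4 ms


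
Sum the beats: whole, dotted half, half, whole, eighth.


Solution.
Beat values:
  whole = 4 beats
  dotted half = 3 beats
  half = 2 beats
  whole = 4 beats
  eighth = 0.5 beats
Sum = 4 + 3 + 2 + 4 + 0.5
= 13.5 beats


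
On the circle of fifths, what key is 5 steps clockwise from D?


Step by step:
Each clockwise step on the circle of fifths moves up a perfect 5th
From D: D → A → E → B → F#/Gb → Db
= Db


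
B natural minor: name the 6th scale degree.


Solution.
Natural minor scale pattern: W-H-W-W-H-W-W (2-1-2-2-1-2-2 semitones)
Starting from B:
  B + 2 semitones → C#
  C# + 1 semitone → D
  D + 2 semitones → E
  E + 2 semitones → F#
  F# + 1 semitone → G
  G + 2 semitones → A
  A + 2 semitones → B
Scale: B C# D E F# G A
Degree 6 = G


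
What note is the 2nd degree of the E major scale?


Major scale pattern: W-W-H-W-W-W-H (2-2-1-2-2-2-1 semitones)
Starting from E:
  E + 2 semitones → F#
  F# + 2 semitones → G#
  G# + 1 semitone → A
  A + 2 semitones → B
  B + 2 semitones → C#
  C# + 2 semitones → D#
  D# + 1 semitone → E
Scale: E F# G# A B C# D#
Degree 2 = F#


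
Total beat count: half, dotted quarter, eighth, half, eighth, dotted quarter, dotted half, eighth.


Reasoning:
Beat values:
  half = 2 beats
  dotted quarter = 1.5 beats
  eighth = 0.5 beats
  half = 2 beats
  eighth = 0.5 beats
  dotted quarter = 1.5 beats
  dotted half = 3 beats
  eighth = 0.5 beats
Sum = 2 + 1.5 + 0.5 + 2 + 0.5 + 1.5 + 3 + 0.5
= 11.5 beats


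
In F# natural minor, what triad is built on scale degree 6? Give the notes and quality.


F# natural minor scale: F# G# A B C# D E
Diatonic triad on degree 6 stacks scale notes 6, 1, 3: D F# A
D→F# = 4 semitones; D→A = 7 semitones → major triad
= D F# A (major)


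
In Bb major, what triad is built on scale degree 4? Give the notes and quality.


Bb major scale: Bb C D Eb F G A
Diatonic triad on degree 4 stacks scale notes 4, 6, 1: Eb G Bb
Eb→G = 4 semitones; Eb→Bb = 7 semitones → major triad
= Eb G Bb (major)


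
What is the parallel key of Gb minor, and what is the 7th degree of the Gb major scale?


Solution.
Parallel keys share the same tonic but differ in mode
Gb minor → parallel is Gb major
Gb major scale: Gb Ab Bb Cb Db Eb F
= Gb major; 7th degree = F


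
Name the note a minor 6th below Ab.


Reasoning:
A 6th spans 6 letter names, so from A we land on C
A minor 6th = 8 semitones below Ab
Spell C at that pitch: C
= C


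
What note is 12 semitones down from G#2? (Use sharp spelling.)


Let's work it out.
G#2: chromatic position 8 in octave 2 → absolute = 2×12 + 8 = 32
Transpose down 12: 32 - 12 = 20
20 = 1×12 + 8 → G# in octave 1
Result = G#1


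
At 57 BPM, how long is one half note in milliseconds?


One quarter-note beat = 60000 / BPM = 60000 / 57 ms
Half note = 2 × quarter note
Duration = 2 × 60000 / 57 = 120000 / 57
= 2105.3 ms


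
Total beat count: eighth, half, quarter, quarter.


Beat values:
  eighth = 0.5 beats
  half = 2 beats
  quarter = 1 beat
  quarter = 1 beat
Sum = 0.5 + 2 + 1 + 1
= 4.5 beats


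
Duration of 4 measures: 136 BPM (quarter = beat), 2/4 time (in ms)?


Let's work it out.
Quarter-note beat duration = 60000 / 136 ms
Beats per measure (2/4) = 2
One measure = 2 × 60000 / 136 = 120000 / 136 ms
4 measures = 4 × 120000 / 136 = 480000 / 136
= 3529.4 ms


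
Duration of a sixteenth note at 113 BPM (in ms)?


Solution.
One quarter-note beat = 60000 / BPM = 60000 / 113 ms
Sixteenth note = 1/4 × quarter note
Duration = 1/4 × 60000 / 113 = 15000 / 113
= 132.7 ms


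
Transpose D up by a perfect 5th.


Step by step:
perfect 5th: 5 letter names, 7 semitones
Letter: D + 4 → A
Pitch: D + 7 semitones, spelled as an A → A
= A


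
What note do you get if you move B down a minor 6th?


Step by step:
minor 6th: 6 letter names, 8 semitones
Letter: B - 5 → D
Pitch: B - 8 semitones, spelled as a D → D#
= D#


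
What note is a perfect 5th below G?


Solution.
A 5th spans 5 letter names, so from G we land on C
A perfect 5th = 7 semitones below G
Spell C at that pitch: C
= C


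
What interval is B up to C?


Letter names: B → C spans 2 letter names → a 2nd
Semitones: B → C = 1 half-step
A 2nd of 1 semitone is a minor 2nd
= minor 2nd


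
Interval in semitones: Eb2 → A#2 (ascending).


Absolute semitone position = octave×12 + chromatic position
Eb2: 2×12 + 3 = 27
A#2: 2×12 + 10 = 34
Difference = 34 - 27 = 7
= 7 semitones


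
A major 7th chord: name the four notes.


Major 7th chord = root + major 3rd + perfect 5th + major 7th
Seventh chords stack in thirds, so the letter names are A-C-E-G
Root: A
Major 3rd above A: C#
Perfect 5th above A: E
Major 7th above A: G#
Chord = A C# E G#


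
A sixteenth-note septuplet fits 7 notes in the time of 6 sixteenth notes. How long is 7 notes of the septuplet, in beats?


Solution.
Septuplet: 7 notes occupy the space of 6 sixteenth notes
Space = 6 × 1/4 = 3/2 beats
Each septuplet note = 3/2 / 7 = 3/14 beats
7 notes = 7 × 3/14 = 3/2
= 3/2 beats


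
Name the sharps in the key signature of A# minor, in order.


Sharp minor keys follow the circle of fifths: A(0), E(1), B(2), F#(3), C#(4), G#(5), D#(6), A#(7)
A# minor has 7 sharps
Order of sharps: F# C# G# D# A# E# B# → first 7: F#, C#, G#, D#, A#, E#, B#
= F#, C#, G#, D#, A#, E#, B#


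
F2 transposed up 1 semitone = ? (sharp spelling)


F2: chromatic position 5 in octave 2 → absolute = 2×12 + 5 = 29
Transpose up 1: 29 + 1 = 30
30 = 2×12 + 6 → F# in octave 2
Result = F#2


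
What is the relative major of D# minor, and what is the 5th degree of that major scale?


Step by step:
The relative major shares the key signature and is a minor 3rd above the minor tonic
A minor 3rd above D# is F#
→ relative major of D# minor is F# major
F# major scale: F# G# A# B C# D# E#
= F# major; 5th degree = C#


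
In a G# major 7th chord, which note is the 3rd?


Major 7th chord = root + major 3rd + perfect 5th + major 7th
Seventh chords stack in thirds, so the letter names are G-B-D-F
Root: G#
Major 3rd above G#: B#
Perfect 5th above G#: D#
Major 7th above G#: F##
The 3rd = B#


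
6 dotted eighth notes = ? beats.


Step by step:
Base eighth note = 1/2 beats
Dot 1 adds half the previous value: +1/4
One dotted eighth = 1/2 + 1/4 = 3/4
6 of them = 6 × 3/4 = 9/2
= 9/2 beats


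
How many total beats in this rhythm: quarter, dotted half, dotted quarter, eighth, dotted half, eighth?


Beat values:
  quarter = 1 beat
  dotted half = 3 beats
  dotted quarter = 1.5 beats
  eighth = 0.5 beats
  dotted half = 3 beats
  eighth = 0.5 beats
Sum = 1 + 3 + 1.5 + 0.5 + 3 + 0.5
= 9.5 beats


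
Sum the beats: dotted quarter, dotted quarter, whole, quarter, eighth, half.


Beat values:
  dotted quarter = 1.5 beats
  dotted quarter = 1.5 beats
  whole = 4 beats
  quarter = 1 beat
  eighth = 0.5 beats
  half = 2 beats
Sum = 1.5 + 1.5 + 4 + 1 + 0.5 + 2
= 10.5 beats


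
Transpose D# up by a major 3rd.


major 3rd: 3 letter names, 4 semitones
Letter: D + 2 → F
Pitch: D# + 4 semitones, spelled as an F → F##
= F##


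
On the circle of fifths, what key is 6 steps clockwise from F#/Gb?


Each clockwise step on the circle of fifths moves up a perfect 5th
From F#/Gb: F#/Gb → Db → Ab → Eb → Bb → F → C
= C


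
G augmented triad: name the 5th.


Reasoning:
Augmented triad = root + major 3rd (4 semitones) + augmented 5th (8 semitones)
A triad on G stacks thirds, so the chord tones use letter names G-B-D
Root: G
Major 3rd above G: B
Augmented 5th above G: D#
The 5th = D#


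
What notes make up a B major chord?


Working:
Major triad = root + major 3rd (4 semitones) + perfect 5th (7 semitones)
A triad on B stacks thirds, so the chord tones use letter names B-D-F
Root: B
Major 3rd above B: D#
Perfect 5th above B: F#
Chord = B D# F#


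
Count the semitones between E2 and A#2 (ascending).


Step by step:
Absolute semitone position = octave×12 + chromatic position
E2: 2×12 + 4 = 28
A#2: 2×12 + 10 = 34
Difference = 34 - 28 = 6
= 6 semitones


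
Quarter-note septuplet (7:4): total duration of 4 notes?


Working:
Septuplet: 7 notes occupy the space of 4 quarter notes
Space = 4 × 1 = 4 beats
Each septuplet note = 4 / 7 = 4/7 beats
4 notes = 4 × 4/7 = 16/7
= 16/7 beats


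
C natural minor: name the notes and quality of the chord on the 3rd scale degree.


Reasoning:
C natural minor scale: C D Eb F G Ab Bb
Diatonic triad on degree 3 stacks scale notes 3, 5, 7: Eb G Bb
Eb→G = 4 semitones; Eb→Bb = 7 semitones → major triad
= Eb G Bb (major)


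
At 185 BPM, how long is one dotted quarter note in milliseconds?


Solution.
One quarter-note beat = 60000 / BPM = 60000 / 185 ms
Dotted quarter note = 3/2 × quarter note
Duration = 3/2 × 60000 / 185 = 90000 / 185
= 486.5 ms


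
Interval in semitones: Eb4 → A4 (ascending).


Solution.
Absolute semitone position = octave×12 + chromatic position
Eb4: 4×12 + 3 = 51
A4: 4×12 + 9 = 57
Difference = 57 - 51 = 6
= 6 semitones


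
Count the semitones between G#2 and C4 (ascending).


Reasoning:
Absolute semitone position = octave×12 + chromatic position
G#2: 2×12 + 8 = 32
C4: 4×12 + 0 = 48
Difference = 48 - 32 = 16
= 16 semitones


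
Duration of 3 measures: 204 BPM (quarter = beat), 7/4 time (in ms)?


Reasoning:
Quarter-note beat duration = 60000 / 204 ms
Beats per measure (7/4) = 7
One measure = 7 × 60000 / 204 = 420000 / 204 ms
3 measures = 3 × 420000 / 204 = 1260000 / 204
= 6176.5 ms


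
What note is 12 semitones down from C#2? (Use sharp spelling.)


Let's work it out.
C#2: chromatic position 1 in octave 2 → absolute = 2×12 + 1 = 25
Transpose down 12: 25 - 12 = 13
13 = 1×12 + 1 → C# in octave 1
Result = C#1


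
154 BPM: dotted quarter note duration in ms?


Reasoning:
One quarter-note beat = 60000 / BPM = 60000 / 154 ms
Dotted quarter note = 3/2 × quarter note
Duration = 3/2 × 60000 / 154 = 90000 / 154
= 584.4 ms


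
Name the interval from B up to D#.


Letter names: B → D spans 3 letter names → a 3rd
Semitones: B → D# = 4 half-steps
A 3rd of 4 semitones is a major 3rd
= major 3rd


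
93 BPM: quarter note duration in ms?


One quarter-note beat = 60000 / BPM = 60000 / 93 ms
Duration = 60000 / 93
= 645.2 ms


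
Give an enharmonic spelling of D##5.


Let's work it out.
Enharmonic notes sound the same pitch but are spelled with different letter names
D## and E name the same pitch class
= E5


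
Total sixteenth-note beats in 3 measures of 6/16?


Solution.
Time signature 6/16: the bottom number 16 means the sixteenth note gets one count
The top number 6 means 6 sixteenth-note beats per measure
Total = 6 × 3 measures
= 18 sixteenth-note beats


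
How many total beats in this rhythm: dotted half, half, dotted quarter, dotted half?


Working:
Beat values:
  dotted half = 3 beats
  half = 2 beats
  dotted quarter = 1.5 beats
  dotted half = 3 beats
Sum = 3 + 2 + 1.5 + 3
= 9.5 beats


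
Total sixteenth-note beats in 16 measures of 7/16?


Time signature 7/16: the bottom number 16 means the sixteenth note gets one count
The top number 7 means 7 sixteenth-note beats per measure
Total = 7 × 16 measures
= 112 sixteenth-note beats


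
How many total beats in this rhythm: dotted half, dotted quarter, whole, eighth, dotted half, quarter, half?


Beat values:
  dotted half = 3 beats
  dotted quarter = 1.5 beats
  whole = 4 beats
  eighth = 0.5 beats
  dotted half = 3 beats
  quarter = 1 beat
  half = 2 beats
Sum = 3 + 1.5 + 4 + 0.5 + 3 + 1 + 2
= 15 beats


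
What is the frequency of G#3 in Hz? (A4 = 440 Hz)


Reasoning:
f = 440 × 2^(n/12) where n = semitones from A4
G#3: -13 semitones from A4
f = 440 × 2^(-13/12)
f = 207.65 Hz


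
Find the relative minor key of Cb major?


The relative minor shares the major's key signature and starts on its 6th degree
6th degree = a major 6th above the tonic; a major 6th above Cb is Ab
→ relative minor of Cb major is Ab minor
= Ab minor


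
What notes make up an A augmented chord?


Step by step:
Augmented triad = root + major 3rd (4 semitones) + augmented 5th (8 semitones)
A triad on A stacks thirds, so the chord tones use letter names A-C-E
Root: A
Major 3rd above A: C#
Augmented 5th above A: E#
Chord = A C# E#


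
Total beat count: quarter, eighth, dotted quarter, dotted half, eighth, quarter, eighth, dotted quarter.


Beat values:
  quarter = 1 beat
  eighth = 0.5 beats
  dotted quarter = 1.5 beats
  dotted half = 3 beats
  eighth = 0.5 beats
  quarter = 1 beat
  eighth = 0.5 beats
  dotted quarter = 1.5 beats
Sum = 1 + 0.5 + 1.5 + 3 + 0.5 + 1 + 0.5 + 1.5
= 9.5 beats
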